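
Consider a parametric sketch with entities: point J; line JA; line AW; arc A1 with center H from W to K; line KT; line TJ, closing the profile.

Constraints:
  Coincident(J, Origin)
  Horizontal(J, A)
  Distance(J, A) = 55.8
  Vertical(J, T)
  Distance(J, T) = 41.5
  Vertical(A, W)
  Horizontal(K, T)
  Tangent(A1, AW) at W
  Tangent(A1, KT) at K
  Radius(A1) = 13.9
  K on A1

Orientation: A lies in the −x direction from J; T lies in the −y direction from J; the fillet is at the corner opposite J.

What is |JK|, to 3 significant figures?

59.0

J is at the origin; J and A share the same y with |JA| = 55.8 and A on the −x side, so A = (-55.8, 0.00). J and T share the same x with |JT| = 41.5 and T on the −y side, so T = (0.00, -41.5). The virtual corner opposite J is at (-55.8, -41.5). Since A1 is tangent to AW there, HW ⟂ AW and the tangent condition forces HK to be normal to KT, with radius 13.9, so the center H sits 13.9 in from both sides at H = (-41.9, -27.6). That places the tangent points at W = (-55.8, -27.6) on AW and K = (-41.9, -41.5) on KT. Then |JK| = |K − J| = 59.0.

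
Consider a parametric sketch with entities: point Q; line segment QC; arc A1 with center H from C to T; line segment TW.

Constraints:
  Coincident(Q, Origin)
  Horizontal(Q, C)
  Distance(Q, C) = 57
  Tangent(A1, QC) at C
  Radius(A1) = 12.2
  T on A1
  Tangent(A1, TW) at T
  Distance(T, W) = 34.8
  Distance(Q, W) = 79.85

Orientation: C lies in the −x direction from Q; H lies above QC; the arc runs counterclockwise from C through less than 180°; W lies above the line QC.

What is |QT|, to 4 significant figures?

49.80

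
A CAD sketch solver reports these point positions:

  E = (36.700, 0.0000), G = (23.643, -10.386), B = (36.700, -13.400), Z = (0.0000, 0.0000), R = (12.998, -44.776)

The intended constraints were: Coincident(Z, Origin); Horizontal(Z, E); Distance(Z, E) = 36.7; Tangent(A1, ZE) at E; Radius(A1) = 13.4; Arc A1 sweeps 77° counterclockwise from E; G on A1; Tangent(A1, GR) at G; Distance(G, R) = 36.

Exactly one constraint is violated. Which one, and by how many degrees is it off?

Tangent(A1, GR) at G — off by 4.20°.

Z = (0.00, 0.00) ✓; Z.y = 0.00, E.y = 0.00 ✓; |ZE| = 36.70 ✓; ∠(BE, EZ) = 90.00° ✓; |BE| = 13.40 ✓; bearing(B→G) − bearing(B→E) = 77.00° ✓; |BG| = 13.40 ✓; ∠(BG, GR) = 94.20° ✗; |GR| = 36.00 ✓.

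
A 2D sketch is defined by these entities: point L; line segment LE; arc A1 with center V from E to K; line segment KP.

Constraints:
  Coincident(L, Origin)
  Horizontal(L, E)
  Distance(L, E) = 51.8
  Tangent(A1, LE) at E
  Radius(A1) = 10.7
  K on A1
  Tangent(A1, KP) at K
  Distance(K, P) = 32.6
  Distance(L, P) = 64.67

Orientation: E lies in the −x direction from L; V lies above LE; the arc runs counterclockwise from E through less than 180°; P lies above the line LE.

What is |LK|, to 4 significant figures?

43.11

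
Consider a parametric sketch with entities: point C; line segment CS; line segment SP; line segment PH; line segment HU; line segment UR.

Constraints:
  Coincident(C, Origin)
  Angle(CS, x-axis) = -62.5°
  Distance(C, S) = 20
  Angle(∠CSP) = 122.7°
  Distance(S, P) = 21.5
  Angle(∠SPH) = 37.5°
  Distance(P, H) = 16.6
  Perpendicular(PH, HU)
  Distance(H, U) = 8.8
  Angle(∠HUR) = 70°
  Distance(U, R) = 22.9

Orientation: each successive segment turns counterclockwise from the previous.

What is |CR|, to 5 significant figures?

41.142

C is at the origin; CS runs at -62.5° with length 20.0, so S = (9.2350, -17.740). ∠CSP = 122.7° gives SP at -5.2000° from the x-axis; with |SP| = 21.5, P = (30.646, -19.689). ∠SPH = 37.5° gives PH at 137.30° from the x-axis; with |PH| = 16.6, H = (18.447, -8.4314). PH is perpendicular to HU, so HU runs at -132.70°; with |HU| = 8.8, U = (12.479, -14.899). ∠HUR = 70.0° gives UR at -22.700° from the x-axis; with |UR| = 22.9, R = (33.605, -23.736). Then |CR| = |R − C| = 41.142.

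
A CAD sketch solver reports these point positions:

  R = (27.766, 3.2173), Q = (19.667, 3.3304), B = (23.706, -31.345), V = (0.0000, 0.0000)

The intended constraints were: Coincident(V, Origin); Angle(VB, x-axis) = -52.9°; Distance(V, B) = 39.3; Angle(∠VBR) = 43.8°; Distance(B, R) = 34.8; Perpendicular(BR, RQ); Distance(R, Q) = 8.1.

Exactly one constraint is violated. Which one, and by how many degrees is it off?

Perpendicular(BR, RQ) — off by 5.90°.

V = (0.00, 0.00) ✓; VB at -52.90° ✓; |VB| = 39.30 ✓; ∠VBR = 43.80° ✓; |BR| = 34.80 ✓; ∠(BR, RQ) = 95.90° ✗; |RQ| = 8.100 ✓.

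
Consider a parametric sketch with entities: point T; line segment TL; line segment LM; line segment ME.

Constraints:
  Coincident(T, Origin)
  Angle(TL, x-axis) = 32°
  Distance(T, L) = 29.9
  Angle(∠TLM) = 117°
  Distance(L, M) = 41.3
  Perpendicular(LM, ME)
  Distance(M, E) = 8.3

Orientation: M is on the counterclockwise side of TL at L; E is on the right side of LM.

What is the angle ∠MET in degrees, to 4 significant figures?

57.51°

T is at the origin; TL runs at 32.0° with length 29.9, so L = 29.9·(cos 32.0°, sin 32.0°) = (25.36, 15.84). ∠TLM = 117.0°, so LM runs at 32.0° + (180° − 117.0°) = 95.00° from the x-axis; with |LM| = 41.3, M = L + 41.3·(cos 95.00°, sin 95.00°) = (21.76, 56.99). The perpendicularity gives ME at right angles to LM; with |ME| = 8.3 on the right of LM, E = M + 8.3·(0.9962, 0.08716) = (30.03, 57.71). Then cos ∠MET = EM·ET / (|EM||ET|), giving 57.51°.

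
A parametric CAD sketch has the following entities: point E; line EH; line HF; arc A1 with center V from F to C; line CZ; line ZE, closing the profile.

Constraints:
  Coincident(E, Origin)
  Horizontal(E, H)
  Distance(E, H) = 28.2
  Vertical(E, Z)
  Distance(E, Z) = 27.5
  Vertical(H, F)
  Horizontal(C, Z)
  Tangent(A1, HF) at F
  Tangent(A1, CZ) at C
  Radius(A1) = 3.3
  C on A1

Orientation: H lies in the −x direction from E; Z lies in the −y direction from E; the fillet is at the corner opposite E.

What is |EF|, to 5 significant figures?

37.160

E is at the origin; EH is horizontal with |EH| = 28.2 and H on the −x side, so H = (-28.200, 0.0000). E and Z share the same x with |EZ| = 27.5 and Z on the −y side, so Z = (0.0000, -27.500). The virtual corner opposite E is at (-28.200, -27.500). The tangent condition forces VF to be normal to HF and since A1 is tangent to CZ there, VC ⟂ CZ, with radius 3.3, so the center V sits 3.3 in from both sides at V = (-24.900, -24.200). That places the tangent points at F = (-28.200, -24.200) on HF and C = (-24.900, -27.500) on CZ. Then |EF| = |F − E| = 37.160.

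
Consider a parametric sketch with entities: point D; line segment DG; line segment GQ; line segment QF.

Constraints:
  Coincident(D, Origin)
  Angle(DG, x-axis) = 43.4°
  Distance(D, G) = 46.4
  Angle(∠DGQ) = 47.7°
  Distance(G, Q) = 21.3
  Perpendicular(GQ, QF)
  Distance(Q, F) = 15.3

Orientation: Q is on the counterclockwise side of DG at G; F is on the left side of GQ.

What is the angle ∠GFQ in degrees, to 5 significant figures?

54.310°

D is at the origin; DG runs at 43.4° with length 46.4, so G = 46.4·(cos 43.4°, sin 43.4°) = (33.713, 31.881). ∠DGQ = 47.7°, so GQ runs at 43.4° + (180° − 47.7°) = 175.70° from the x-axis; with |GQ| = 21.3, Q = G + 21.3·(cos 175.70°, sin 175.70°) = (12.473, 33.478). GQ is perpendicular to QF; with |QF| = 15.3 on the left of GQ, F = Q + 15.3·(-0.074979, -0.99719) = (11.326, 18.221). Then cos ∠GFQ = FG·FQ / (|FG||FQ|), giving 54.310°.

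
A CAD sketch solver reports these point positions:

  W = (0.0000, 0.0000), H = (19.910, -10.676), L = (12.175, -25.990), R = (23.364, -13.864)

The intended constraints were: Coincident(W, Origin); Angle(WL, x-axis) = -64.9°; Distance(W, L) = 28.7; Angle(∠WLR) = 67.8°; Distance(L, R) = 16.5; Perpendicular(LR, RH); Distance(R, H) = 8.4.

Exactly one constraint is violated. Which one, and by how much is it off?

Distance(R, H) = 8.4 — off by 3.70.

W = (0.00, 0.00) ✓; WL at -64.90° ✓; |WL| = 28.70 ✓; ∠WLR = 67.80° ✓; |LR| = 16.50 ✓; ∠(LR, RH) = 89.99° ✓; |RH| = 4.700 ✗.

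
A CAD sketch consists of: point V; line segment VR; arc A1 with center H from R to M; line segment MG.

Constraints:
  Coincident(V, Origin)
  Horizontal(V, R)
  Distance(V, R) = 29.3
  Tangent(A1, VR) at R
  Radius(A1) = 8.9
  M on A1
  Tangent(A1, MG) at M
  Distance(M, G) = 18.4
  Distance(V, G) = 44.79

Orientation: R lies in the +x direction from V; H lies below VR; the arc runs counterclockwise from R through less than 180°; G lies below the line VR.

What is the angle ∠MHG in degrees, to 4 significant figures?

64.19°

V is at the origin; VR is horizontal with |VR| = 29.3 and R on the +x side, so R = (29.30, 0.000). Since A1 is tangent to VR there, HR ⟂ VR, so H = R + (0, -8.9) = (29.30, -8.900). Since HM ⟂ MG (tangency), |HG| = √(8.9² + 18.4²) = 20.44 regardless of where M sits on A1. So G lies on both circle(V, 44.79) and circle(H, 20.44); the below-VR intersection is G = (34.39, -28.70). M is the foot of the tangent from G: M = (22.51, -14.65).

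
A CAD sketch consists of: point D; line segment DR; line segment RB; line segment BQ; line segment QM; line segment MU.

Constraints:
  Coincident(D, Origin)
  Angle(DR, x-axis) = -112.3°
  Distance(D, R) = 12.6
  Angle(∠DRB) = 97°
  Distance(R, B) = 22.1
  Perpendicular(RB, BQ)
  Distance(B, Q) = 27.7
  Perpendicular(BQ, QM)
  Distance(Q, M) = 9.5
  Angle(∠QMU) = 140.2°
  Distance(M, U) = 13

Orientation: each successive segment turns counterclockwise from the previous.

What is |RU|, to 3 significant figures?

19.6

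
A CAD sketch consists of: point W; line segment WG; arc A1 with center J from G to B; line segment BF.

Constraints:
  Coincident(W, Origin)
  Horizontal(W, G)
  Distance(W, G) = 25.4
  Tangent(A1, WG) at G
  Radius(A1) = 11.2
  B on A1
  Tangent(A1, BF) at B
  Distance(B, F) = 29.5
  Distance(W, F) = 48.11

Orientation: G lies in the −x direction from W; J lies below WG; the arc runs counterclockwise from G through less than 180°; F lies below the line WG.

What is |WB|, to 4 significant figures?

38.95

W is at the origin; W and G share the same y with |WG| = 25.4 and G on the −x side, so G = (-25.40, 0.000). The tangent condition forces JG to be normal to WG, so J = G + (0, -11.2) = (-25.40, -11.20). Since JB ⟂ BF (tangency), |JF| = √(11.2² + 29.5²) = 31.55 regardless of where B sits on A1. So F lies on both circle(W, 48.11) and circle(J, 31.55); the below-WG intersection is F = (-22.34, -42.61). B is the foot of the tangent from F: B = (-35.44, -16.17).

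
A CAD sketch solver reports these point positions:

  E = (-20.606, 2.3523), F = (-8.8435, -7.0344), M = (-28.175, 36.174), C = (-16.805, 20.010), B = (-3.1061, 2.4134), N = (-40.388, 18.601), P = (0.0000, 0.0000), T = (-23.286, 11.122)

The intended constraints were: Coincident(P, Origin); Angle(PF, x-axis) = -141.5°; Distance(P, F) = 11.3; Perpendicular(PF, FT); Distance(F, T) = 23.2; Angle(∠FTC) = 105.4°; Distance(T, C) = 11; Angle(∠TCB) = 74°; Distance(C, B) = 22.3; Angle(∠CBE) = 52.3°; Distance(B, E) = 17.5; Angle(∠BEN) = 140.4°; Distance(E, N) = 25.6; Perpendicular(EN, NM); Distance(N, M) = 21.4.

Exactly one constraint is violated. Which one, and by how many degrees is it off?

Perpendicular(EN, NM) — off by 4.60°.

P = (0.00, 0.00) ✓; PF at -141.5° ✓; |PF| = 11.30 ✓; ∠(PF, FT) = 90.00° ✓; |FT| = 23.20 ✓; ∠FTC = 105.4° ✓; |TC| = 11.00 ✓; ∠TCB = 74.00° ✓; |CB| = 22.30 ✓; ∠CBE = 52.30° ✓; |BE| = 17.50 ✓; ∠BEN = 140.4° ✓; |EN| = 25.60 ✓; ∠(EN, NM) = 85.40° ✗; |NM| = 21.40 ✓.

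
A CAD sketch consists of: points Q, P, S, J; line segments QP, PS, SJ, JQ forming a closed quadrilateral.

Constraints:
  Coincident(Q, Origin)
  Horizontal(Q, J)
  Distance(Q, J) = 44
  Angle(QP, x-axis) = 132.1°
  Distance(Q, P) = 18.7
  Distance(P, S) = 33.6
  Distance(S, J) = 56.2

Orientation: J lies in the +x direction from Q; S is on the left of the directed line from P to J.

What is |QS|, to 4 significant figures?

42.17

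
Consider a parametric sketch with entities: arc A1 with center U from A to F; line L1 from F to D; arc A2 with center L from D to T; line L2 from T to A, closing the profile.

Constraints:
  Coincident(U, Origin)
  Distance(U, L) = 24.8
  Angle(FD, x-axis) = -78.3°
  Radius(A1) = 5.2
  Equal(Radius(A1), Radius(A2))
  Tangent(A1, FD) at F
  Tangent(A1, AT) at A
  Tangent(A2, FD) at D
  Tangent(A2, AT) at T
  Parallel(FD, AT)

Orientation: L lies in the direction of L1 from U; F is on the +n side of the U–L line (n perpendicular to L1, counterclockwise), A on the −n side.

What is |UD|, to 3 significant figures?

25.3

The slot axis is L1's direction at -78.3°, so u = (cos -78.3°, sin -78.3°) = (0.203, -0.979) and n = (−sin -78.3°, cos -78.3°) = (0.979, 0.203). U is at the origin and L lies 24.8 along u from U, so L = 24.8·u = (5.03, -24.3). Tangency of A1 to both parallel lines with radius 5.2 puts F and A at U ± 5.2·n: F = (5.09, 1.05), A = (-5.09, -1.05). Equal radii place D and T the same way about L: D = L + 5.2·n = (10.1, -23.2), T = L − 5.2·n = (-0.0628, -25.3). Then |UD| = |D − U| = 25.3.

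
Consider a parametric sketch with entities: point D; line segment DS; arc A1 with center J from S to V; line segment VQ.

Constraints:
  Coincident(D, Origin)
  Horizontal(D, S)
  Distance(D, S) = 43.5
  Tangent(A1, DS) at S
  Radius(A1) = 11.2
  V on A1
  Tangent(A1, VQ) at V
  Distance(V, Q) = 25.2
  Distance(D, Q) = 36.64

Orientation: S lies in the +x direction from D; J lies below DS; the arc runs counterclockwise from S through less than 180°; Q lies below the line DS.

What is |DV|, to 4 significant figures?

34.01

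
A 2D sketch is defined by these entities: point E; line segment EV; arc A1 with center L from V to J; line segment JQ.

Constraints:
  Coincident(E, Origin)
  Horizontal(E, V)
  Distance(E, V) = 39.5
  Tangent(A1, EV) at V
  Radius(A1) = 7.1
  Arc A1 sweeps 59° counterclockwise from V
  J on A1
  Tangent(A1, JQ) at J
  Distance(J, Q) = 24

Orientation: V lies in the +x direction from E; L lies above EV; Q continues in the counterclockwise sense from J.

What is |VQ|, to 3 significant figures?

30.3

On A1, V sits at bearing -90° from L; a 59° counterclockwise sweep puts J at bearing -31°, so J = L + 7.1·(cos -31°, sin -31°) = (45.6, 3.44). Tangency of A1 to JQ means the radius LJ is perpendicular to JQ, so JQ runs along (−sin -31°, cos -31°); with |JQ| = 24.0, Q = (57.9, 24.0). Then |VQ| = |Q − V| = 30.3.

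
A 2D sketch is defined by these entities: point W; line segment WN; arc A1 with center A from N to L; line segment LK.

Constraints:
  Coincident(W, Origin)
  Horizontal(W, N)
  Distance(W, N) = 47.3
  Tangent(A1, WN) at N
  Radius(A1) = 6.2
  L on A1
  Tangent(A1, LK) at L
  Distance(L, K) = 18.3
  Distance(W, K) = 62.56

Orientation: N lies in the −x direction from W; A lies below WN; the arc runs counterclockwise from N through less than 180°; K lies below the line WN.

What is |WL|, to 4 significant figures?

53.40

Checks: |AL| = 6.200 ✓; ∠(AL, LK) = 90.00° ✓; |LK| = 18.30 ✓; |WK| = 62.56 ✓.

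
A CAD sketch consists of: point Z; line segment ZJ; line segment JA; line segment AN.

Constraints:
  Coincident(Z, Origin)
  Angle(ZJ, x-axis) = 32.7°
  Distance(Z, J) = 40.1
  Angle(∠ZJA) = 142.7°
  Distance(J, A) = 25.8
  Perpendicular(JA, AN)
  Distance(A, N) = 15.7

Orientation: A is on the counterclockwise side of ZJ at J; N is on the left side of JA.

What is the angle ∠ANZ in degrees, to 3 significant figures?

98.5°

∠ZJA = 142.7°, so JA runs at 32.7° + (180° − 142.7°) = 70.0° from the x-axis; with |JA| = 25.8, A = J + 25.8·(cos 70.0°, sin 70.0°) = (42.6, 45.9). The perpendicularity gives AN at right angles to JA; with |AN| = 15.7 on the left of JA, N = A + 15.7·(-0.940, 0.342) = (27.8, 51.3). Then cos ∠ANZ = NA·NZ / (|NA||NZ|), giving 98.5°.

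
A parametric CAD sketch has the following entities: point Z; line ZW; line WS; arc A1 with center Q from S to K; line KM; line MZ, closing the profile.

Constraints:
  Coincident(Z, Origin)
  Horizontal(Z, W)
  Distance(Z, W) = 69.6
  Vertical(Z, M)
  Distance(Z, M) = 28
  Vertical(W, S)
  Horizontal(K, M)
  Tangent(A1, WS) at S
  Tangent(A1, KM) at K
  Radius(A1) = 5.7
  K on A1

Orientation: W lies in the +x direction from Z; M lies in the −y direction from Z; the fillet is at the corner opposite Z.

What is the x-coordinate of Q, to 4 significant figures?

63.90

ZM is vertical with |ZM| = 28.0 and M on the −y side, so M = (0.000, -28.00). The virtual corner opposite Z is at (69.60, -28.00). Since A1 is tangent to WS there, QS ⟂ WS and since A1 is tangent to KM there, QK ⟂ KM, with radius 5.7, so the center Q sits 5.7 in from both sides at Q = (63.90, -22.30). So Q.x = 63.90.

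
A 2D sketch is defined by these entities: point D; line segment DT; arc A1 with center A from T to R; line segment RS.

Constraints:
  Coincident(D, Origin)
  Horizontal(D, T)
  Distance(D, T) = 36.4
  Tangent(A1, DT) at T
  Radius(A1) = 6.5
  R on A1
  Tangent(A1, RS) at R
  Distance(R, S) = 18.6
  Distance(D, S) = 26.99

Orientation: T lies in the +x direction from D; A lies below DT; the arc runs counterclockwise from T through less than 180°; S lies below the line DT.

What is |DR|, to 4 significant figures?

31.24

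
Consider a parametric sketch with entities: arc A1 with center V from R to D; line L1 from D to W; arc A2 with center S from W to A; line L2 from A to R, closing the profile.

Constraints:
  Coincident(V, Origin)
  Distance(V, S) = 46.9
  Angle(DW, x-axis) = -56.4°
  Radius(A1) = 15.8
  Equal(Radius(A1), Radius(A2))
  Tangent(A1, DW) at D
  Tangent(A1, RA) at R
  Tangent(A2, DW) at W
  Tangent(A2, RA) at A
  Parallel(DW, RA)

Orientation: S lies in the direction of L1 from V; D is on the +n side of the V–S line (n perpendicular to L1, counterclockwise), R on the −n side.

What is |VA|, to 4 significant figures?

49.49

The slot axis is L1's direction at -56.4°, so u = (cos -56.4°, sin -56.4°) = (0.5534, -0.8329) and n = (−sin -56.4°, cos -56.4°) = (0.8329, 0.5534). V is at the origin and S lies 46.9 along u from V, so S = 46.9·u = (25.95, -39.06). Tangency of A1 to both parallel lines with radius 15.8 puts D and R at V ± 15.8·n: D = (13.16, 8.744), R = (-13.16, -8.744). Equal radii place W and A the same way about S: W = S + 15.8·n = (39.11, -30.32), A = S − 15.8·n = (12.79, -47.81). Then |VA| = |A − V| = 49.49.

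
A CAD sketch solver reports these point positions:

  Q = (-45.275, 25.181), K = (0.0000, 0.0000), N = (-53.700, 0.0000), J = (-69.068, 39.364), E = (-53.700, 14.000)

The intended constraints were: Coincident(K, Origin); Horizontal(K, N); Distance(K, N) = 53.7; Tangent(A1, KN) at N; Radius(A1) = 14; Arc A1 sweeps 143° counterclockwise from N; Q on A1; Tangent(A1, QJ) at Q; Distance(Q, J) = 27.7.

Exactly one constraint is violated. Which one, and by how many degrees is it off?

Tangent(A1, QJ) at Q — off by 6.20°.

K = (0.00, 0.00) ✓; K.y = 0.00, N.y = 0.00 ✓; |KN| = 53.70 ✓; ∠(EN, NK) = 90.00° ✓; |EN| = 14.00 ✓; bearing(E→Q) − bearing(E→N) = 143.0° ✓; |EQ| = 14.00 ✓; ∠(EQ, QJ) = 83.80° ✗; |QJ| = 27.70 ✓.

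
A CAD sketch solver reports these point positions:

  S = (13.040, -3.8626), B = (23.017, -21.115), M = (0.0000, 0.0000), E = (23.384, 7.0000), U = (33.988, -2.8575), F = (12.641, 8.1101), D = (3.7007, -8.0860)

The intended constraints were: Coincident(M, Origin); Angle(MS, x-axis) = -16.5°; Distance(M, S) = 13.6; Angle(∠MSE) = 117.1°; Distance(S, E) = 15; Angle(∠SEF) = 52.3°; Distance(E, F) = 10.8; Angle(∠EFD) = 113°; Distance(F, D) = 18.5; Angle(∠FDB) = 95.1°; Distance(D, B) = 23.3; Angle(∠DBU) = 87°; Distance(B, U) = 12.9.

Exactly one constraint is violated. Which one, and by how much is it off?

Distance(B, U) = 12.9 — off by 8.40.

M = (0.00, 0.00) ✓; MS at -16.50° ✓; |MS| = 13.60 ✓; ∠MSE = 117.1° ✓; |SE| = 15.00 ✓; ∠SEF = 52.30° ✓; |EF| = 10.80 ✓; ∠EFD = 113.0° ✓; |FD| = 18.50 ✓; ∠FDB = 95.10° ✓; |DB| = 23.30 ✓; ∠DBU = 87.00° ✓; |BU| = 21.30 ✗.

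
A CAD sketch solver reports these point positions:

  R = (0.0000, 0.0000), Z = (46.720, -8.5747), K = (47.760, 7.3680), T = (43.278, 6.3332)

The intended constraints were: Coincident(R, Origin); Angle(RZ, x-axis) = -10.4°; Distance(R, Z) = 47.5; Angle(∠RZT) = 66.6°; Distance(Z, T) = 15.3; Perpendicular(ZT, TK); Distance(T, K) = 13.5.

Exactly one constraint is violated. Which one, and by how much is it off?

Distance(T, K) = 13.5 — off by 8.90.

R = (0.00, 0.00) ✓; RZ at -10.40° ✓; |RZ| = 47.50 ✓; ∠RZT = 66.60° ✓; |ZT| = 15.30 ✓; ∠(ZT, TK) = 90.00° ✓; |TK| = 4.600 ✗.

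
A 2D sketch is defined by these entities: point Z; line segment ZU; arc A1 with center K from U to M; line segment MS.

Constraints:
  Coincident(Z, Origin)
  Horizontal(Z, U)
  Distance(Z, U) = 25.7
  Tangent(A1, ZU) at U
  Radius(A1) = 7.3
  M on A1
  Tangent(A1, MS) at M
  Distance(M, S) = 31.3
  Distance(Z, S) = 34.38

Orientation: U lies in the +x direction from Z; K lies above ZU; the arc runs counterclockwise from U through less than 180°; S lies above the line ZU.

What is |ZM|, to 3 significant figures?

33.1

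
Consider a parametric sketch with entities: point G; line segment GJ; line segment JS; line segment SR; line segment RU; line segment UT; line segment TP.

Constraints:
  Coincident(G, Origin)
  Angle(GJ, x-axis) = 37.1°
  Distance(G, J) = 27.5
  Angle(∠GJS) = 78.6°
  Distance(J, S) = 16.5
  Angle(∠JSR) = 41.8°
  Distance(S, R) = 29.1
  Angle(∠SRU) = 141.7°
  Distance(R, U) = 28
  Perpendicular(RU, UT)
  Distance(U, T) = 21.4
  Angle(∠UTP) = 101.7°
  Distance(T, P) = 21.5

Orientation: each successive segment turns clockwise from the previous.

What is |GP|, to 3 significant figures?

38.0

G is at the origin; GJ runs at 37.1° with length 27.5, so J = (21.9, 16.6). ∠GJS = 78.6° gives JS at -64.3° from the x-axis; with |JS| = 16.5, S = (29.1, 1.72). ∠JSR = 41.8° gives SR at 158° from the x-axis; with |SR| = 29.1, R = (2.20, 12.9). ∠SRU = 141.7° gives RU at 119° from the x-axis; with |RU| = 28.0, U = (-11.5, 37.3). The perpendicularity gives UT at right angles to RU, so UT runs at 29.2°; with |UT| = 21.4, T = (7.22, 47.7). ∠UTP = 101.7° gives TP at -49.1° from the x-axis; with |TP| = 21.5, P = (21.3, 31.5). Then |GP| = |P − G| = 38.0.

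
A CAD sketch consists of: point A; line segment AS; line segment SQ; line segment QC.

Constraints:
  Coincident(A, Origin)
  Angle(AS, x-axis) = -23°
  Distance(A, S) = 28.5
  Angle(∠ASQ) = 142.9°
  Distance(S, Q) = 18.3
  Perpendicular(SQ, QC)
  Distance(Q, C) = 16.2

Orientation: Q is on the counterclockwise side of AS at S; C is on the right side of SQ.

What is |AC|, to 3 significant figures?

52.9

A is at the origin; AS runs at -23.0° with length 28.5, so S = 28.5·(cos -23.0°, sin -23.0°) = (26.2, -11.1). ∠ASQ = 142.9°, so SQ runs at -23.0° + (180° − 142.9°) = 14.1° from the x-axis; with |SQ| = 18.3, Q = S + 18.3·(cos 14.1°, sin 14.1°) = (44.0, -6.68). SQ is perpendicular to QC; with |QC| = 16.2 on the right of SQ, C = Q + 16.2·(0.244, -0.970) = (47.9, -22.4). Then |AC| = |C − A| = 52.9.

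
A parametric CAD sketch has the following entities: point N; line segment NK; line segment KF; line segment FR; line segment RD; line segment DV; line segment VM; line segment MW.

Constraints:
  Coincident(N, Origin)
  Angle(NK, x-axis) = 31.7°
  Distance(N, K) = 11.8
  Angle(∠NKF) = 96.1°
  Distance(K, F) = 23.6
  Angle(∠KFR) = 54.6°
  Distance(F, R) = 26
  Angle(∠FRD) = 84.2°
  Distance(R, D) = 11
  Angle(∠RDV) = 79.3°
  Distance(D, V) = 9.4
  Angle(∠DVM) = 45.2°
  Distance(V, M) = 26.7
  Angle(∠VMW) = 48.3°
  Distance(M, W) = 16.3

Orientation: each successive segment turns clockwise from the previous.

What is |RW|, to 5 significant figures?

14.872

N is at the origin; NK runs at 31.7° with length 11.8, so K = (10.040, 6.2006). ∠NKF = 96.1° gives KF at -52.200° from the x-axis; with |KF| = 23.6, F = (24.504, -12.447). ∠KFR = 54.6° gives FR at -177.60° from the x-axis; with |FR| = 26.0, R = (-1.4730, -13.536). ∠FRD = 84.2° gives RD at 86.600° from the x-axis; with |RD| = 11.0, D = (-0.82065, -2.5552). ∠RDV = 79.3° gives DV at -14.100° from the x-axis; with |DV| = 9.4, V = (8.2962, -4.8452). ∠DVM = 45.2° gives VM at -148.90° from the x-axis; with |VM| = 26.7, M = (-14.566, -18.637). ∠VMW = 48.3° gives MW at 79.400° from the x-axis; with |MW| = 16.3, W = (-11.568, -2.6148). Then |RW| = |W − R| = 14.872.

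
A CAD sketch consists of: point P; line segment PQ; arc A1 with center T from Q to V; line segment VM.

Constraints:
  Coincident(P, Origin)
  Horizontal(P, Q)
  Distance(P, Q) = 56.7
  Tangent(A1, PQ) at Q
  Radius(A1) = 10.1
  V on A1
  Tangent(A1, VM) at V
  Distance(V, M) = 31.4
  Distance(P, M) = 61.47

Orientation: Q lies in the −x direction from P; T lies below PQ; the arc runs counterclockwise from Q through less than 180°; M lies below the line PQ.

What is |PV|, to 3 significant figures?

66.7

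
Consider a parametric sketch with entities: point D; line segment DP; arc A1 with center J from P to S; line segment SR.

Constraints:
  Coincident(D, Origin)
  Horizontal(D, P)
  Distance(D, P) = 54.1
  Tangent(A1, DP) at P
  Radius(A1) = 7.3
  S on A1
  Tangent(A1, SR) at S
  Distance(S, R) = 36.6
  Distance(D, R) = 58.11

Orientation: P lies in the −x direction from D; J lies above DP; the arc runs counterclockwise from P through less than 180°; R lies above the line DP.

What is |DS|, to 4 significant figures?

47.30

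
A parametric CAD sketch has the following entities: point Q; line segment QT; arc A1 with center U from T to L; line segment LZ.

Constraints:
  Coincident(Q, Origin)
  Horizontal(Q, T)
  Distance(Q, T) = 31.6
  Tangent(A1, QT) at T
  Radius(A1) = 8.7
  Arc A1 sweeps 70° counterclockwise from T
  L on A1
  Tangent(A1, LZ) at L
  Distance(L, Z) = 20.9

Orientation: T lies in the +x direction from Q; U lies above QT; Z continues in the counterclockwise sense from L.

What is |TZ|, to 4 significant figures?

29.63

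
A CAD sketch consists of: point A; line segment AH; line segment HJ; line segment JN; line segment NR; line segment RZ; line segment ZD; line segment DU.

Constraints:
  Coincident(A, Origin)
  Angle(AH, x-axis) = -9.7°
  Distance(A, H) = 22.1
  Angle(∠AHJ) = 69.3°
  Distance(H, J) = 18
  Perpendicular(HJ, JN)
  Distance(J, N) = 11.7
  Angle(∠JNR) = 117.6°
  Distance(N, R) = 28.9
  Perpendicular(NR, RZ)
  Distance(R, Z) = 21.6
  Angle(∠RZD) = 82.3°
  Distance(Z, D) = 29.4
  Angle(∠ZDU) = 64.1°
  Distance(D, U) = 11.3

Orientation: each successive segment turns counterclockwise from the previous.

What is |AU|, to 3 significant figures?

13.5

A is at the origin; AH runs at -9.7° with length 22.1, so H = (21.8, -3.72). ∠AHJ = 69.3° gives HJ at 101° from the x-axis; with |HJ| = 18.0, J = (18.3, 13.9). The perpendicularity gives JN at right angles to HJ, so JN runs at -169°; with |JN| = 11.7, N = (6.86, 11.7). ∠JNR = 117.6° gives NR at -107° from the x-axis; with |NR| = 28.9, R = (-1.39, -16.0). NR is perpendicular to RZ, so RZ runs at -16.6°; with |RZ| = 21.6, Z = (19.3, -22.2). ∠RZD = 82.3° gives ZD at 81.1° from the x-axis; with |ZD| = 29.4, D = (23.9, 6.89). ∠ZDU = 64.1° gives DU at -163° from the x-axis; with |DU| = 11.3, U = (13.1, 3.59). Then |AU| = |U − A| = 13.5.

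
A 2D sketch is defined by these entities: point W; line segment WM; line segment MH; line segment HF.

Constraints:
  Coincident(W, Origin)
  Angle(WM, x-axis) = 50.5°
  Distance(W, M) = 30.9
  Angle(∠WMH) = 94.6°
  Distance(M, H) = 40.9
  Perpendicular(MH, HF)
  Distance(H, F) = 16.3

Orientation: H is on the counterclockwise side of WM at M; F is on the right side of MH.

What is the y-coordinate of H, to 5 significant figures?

52.306

W is at the origin; WM runs at 50.5° with length 30.9, so M = 30.9·(cos 50.5°, sin 50.5°) = (19.655, 23.843). ∠WMH = 94.6°, so MH runs at 50.5° + (180° − 94.6°) = 135.90° from the x-axis; with |MH| = 40.9, H = M + 40.9·(cos 135.90°, sin 135.90°) = (-9.7165, 52.306). So H.y = 52.306.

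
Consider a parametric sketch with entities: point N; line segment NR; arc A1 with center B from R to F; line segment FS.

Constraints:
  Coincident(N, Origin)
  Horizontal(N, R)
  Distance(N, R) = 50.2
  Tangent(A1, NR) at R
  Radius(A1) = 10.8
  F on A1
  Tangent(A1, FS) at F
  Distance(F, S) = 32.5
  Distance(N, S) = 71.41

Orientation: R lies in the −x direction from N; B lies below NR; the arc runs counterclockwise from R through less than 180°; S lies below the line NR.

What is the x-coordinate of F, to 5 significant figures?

-60.867

N is at the origin; N and R share the same y with |NR| = 50.2 and R on the −x side, so R = (-50.200, 0.0000). Since A1 is tangent to NR there, BR ⟂ NR, so B = R + (0, -10.8) = (-50.200, -10.800). Since BF ⟂ FS (tangency), |BS| = √(10.8² + 32.5²) = 34.247 regardless of where F sits on A1. So S lies on both circle(N, 71.41) and circle(B, 34.247); the below-NR intersection is S = (-55.777, -44.590). F is the foot of the tangent from S: F = (-60.867, -12.491).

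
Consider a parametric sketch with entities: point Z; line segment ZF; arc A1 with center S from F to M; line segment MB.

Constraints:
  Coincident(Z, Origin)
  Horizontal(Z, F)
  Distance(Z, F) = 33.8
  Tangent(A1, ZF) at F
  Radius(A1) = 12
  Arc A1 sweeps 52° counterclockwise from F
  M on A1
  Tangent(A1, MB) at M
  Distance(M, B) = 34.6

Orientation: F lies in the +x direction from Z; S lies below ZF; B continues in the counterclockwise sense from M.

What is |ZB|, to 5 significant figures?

32.022

On A1, F sits at bearing 90° from S; a 52° counterclockwise sweep puts M at bearing 142°, so M = S + 12.0·(cos 142°, sin 142°) = (24.344, -4.6121). A1 meets MB tangentially, so SM is at right angles to MB, so MB runs along (−sin 142°, cos 142°); with |MB| = 34.6, B = (3.0420, -31.877). Then |ZB| = |B − Z| = 32.022.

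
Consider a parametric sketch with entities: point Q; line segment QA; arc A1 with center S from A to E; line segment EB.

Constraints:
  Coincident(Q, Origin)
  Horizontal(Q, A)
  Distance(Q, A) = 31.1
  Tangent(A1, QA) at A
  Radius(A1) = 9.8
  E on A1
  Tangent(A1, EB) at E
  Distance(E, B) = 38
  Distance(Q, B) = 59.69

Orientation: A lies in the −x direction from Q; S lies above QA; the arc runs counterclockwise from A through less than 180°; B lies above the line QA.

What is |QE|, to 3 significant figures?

25.4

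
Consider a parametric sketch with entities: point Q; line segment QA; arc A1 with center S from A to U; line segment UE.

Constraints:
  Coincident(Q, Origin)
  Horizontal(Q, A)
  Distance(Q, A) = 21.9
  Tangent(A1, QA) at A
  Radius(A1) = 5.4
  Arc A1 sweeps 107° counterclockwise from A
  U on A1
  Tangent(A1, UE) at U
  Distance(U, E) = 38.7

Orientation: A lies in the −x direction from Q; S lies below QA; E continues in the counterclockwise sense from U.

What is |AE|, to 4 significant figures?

44.42

Q is at the origin; Q and A share the same y with |QA| = 21.9 and A on the −x side, so A = (-21.90, 0.000). The tangent condition forces SA to be normal to QA, so S = A + (0, -5.4) = (-21.90, -5.400). On A1, A sits at bearing 90° from S; a 107° counterclockwise sweep puts U at bearing 197°, so U = S + 5.4·(cos 197°, sin 197°) = (-27.06, -6.979). A1 meets UE tangentially, so SU is at right angles to UE, so UE runs along (−sin 197°, cos 197°); with |UE| = 38.7, E = (-15.75, -43.99). Then |AE| = |E − A| = 44.42.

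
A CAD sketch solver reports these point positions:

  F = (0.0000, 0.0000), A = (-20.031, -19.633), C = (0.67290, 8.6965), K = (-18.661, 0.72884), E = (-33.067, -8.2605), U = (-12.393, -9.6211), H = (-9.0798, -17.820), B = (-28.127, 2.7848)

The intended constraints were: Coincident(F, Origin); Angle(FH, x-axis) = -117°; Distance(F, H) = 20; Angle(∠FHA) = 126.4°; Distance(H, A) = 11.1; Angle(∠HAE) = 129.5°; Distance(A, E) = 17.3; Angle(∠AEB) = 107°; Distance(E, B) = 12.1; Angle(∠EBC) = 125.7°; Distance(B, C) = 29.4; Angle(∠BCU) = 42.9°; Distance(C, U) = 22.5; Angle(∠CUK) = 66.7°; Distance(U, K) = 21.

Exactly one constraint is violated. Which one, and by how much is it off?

Distance(U, K) = 21 — off by 8.90.

F = (0.00, 0.00) ✓; FH at -117.0° ✓; |FH| = 20.00 ✓; ∠FHA = 126.4° ✓; |HA| = 11.10 ✓; ∠HAE = 129.5° ✓; |AE| = 17.30 ✓; ∠AEB = 107.0° ✓; |EB| = 12.10 ✓; ∠EBC = 125.7° ✓; |BC| = 29.40 ✓; ∠BCU = 42.90° ✓; |CU| = 22.50 ✓; ∠CUK = 66.70° ✓; |UK| = 12.10 ✗.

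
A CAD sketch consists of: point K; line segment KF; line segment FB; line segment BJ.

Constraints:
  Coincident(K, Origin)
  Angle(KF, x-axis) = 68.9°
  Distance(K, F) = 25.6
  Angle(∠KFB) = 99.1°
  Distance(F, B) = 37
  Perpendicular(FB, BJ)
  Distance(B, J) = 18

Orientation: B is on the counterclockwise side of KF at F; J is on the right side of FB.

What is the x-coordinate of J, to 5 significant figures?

-13.708

K is at the origin; KF runs at 68.9° with length 25.6, so F = 25.6·(cos 68.9°, sin 68.9°) = (9.2159, 23.884). ∠KFB = 99.1°, so FB runs at 68.9° + (180° − 99.1°) = 149.80° from the x-axis; with |FB| = 37.0, B = F + 37.0·(cos 149.80°, sin 149.80°) = (-22.762, 42.495). FB ⟂ BJ; with |BJ| = 18.0 on the right of FB, J = B + 18.0·(0.50302, 0.86427) = (-13.708, 58.052). So J.x = -13.708.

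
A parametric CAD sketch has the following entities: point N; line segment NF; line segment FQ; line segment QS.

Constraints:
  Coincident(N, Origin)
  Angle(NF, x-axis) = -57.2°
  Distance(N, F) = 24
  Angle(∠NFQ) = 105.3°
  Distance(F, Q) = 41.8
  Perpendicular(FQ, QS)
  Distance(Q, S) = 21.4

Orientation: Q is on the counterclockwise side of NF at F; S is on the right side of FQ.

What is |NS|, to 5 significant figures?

65.585

N is at the origin; NF runs at -57.2° with length 24.0, so F = 24.0·(cos -57.2°, sin -57.2°) = (13.001, -20.174). ∠NFQ = 105.3°, so FQ runs at -57.2° + (180° − 105.3°) = 17.500° from the x-axis; with |FQ| = 41.8, Q = F + 41.8·(cos 17.500°, sin 17.500°) = (52.866, -7.6041). FQ is perpendicular to QS; with |QS| = 21.4 on the right of FQ, S = Q + 21.4·(0.30071, -0.95372) = (59.301, -28.014). Then |NS| = |S − N| = 65.585.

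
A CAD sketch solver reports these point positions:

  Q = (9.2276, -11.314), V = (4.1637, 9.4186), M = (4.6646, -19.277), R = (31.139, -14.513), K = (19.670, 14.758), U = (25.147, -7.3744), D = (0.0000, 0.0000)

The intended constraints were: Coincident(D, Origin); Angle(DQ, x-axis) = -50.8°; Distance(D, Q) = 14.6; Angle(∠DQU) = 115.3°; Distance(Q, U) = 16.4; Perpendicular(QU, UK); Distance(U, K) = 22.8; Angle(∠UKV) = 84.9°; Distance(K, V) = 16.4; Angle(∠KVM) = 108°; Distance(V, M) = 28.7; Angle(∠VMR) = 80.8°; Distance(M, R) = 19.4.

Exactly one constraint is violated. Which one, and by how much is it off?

Distance(M, R) = 19.4 — off by 7.50.

D = (0.00, 0.00) ✓; DQ at -50.80° ✓; |DQ| = 14.60 ✓; ∠DQU = 115.3° ✓; |QU| = 16.40 ✓; ∠(QU, UK) = 90.00° ✓; |UK| = 22.80 ✓; ∠UKV = 84.90° ✓; |KV| = 16.40 ✓; ∠KVM = 108.0° ✓; |VM| = 28.70 ✓; ∠VMR = 80.80° ✓; |MR| = 26.90 ✗.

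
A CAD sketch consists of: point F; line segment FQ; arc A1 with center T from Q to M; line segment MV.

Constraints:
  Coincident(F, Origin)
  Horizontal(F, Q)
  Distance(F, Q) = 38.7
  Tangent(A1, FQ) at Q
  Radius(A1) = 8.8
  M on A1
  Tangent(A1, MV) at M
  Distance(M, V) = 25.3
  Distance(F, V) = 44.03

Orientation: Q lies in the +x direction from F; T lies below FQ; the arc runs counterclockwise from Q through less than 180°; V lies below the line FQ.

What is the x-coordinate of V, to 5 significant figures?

28.494

F is at the origin; FQ is horizontal with |FQ| = 38.7 and Q on the +x side, so Q = (38.700, 0.0000). A1 meets FQ tangentially, so TQ is at right angles to FQ, so T = Q + (0, -8.8) = (38.700, -8.8000). Since TM ⟂ MV (tangency), |TV| = √(8.8² + 25.3²) = 26.787 regardless of where M sits on A1. So V lies on both circle(F, 44.03) and circle(T, 26.787); the below-FQ intersection is V = (28.494, -33.566). M is the foot of the tangent from V: M = (29.914, -8.3063).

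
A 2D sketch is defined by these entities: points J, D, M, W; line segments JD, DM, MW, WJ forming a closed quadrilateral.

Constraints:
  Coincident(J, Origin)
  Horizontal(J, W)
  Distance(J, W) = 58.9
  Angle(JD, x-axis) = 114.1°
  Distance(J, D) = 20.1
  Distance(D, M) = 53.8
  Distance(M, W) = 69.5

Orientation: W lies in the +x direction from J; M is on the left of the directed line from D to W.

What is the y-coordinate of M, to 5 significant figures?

60.674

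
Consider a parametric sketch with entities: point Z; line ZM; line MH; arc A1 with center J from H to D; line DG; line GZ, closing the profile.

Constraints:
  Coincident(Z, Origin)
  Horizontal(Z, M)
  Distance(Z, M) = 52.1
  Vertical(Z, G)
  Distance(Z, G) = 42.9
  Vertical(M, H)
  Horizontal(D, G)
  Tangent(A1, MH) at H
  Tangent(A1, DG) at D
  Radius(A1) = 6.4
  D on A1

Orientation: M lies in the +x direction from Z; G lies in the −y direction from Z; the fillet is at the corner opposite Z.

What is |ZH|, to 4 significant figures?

63.61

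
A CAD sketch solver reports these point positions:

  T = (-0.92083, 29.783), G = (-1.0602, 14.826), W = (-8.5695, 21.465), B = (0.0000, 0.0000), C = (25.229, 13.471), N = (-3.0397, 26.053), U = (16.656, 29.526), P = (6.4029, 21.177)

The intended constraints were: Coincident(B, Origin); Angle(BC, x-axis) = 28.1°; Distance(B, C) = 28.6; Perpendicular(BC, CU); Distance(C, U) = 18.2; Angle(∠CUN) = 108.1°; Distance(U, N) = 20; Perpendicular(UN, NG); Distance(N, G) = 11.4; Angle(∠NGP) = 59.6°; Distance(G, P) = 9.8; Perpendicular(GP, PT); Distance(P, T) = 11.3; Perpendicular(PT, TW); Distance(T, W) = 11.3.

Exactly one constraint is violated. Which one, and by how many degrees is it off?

Perpendicular(PT, TW) — off by 7.00°.

B = (0.00, 0.00) ✓; BC at 28.10° ✓; |BC| = 28.60 ✓; ∠(BC, CU) = 90.00° ✓; |CU| = 18.20 ✓; ∠CUN = 108.1° ✓; |UN| = 20.00 ✓; ∠(UN, NG) = 90.00° ✓; |NG| = 11.40 ✓; ∠NGP = 59.60° ✓; |GP| = 9.800 ✓; ∠(GP, PT) = 90.00° ✓; |PT| = 11.30 ✓; ∠(PT, TW) = 97.00° ✗; |TW| = 11.30 ✓.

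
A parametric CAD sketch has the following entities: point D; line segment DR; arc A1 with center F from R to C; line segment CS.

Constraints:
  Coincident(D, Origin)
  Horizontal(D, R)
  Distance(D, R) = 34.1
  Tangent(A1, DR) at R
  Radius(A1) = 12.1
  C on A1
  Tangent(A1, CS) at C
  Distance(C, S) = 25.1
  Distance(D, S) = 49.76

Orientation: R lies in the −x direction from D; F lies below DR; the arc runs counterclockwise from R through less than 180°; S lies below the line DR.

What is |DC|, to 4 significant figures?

47.99

D is at the origin; DR is horizontal with |DR| = 34.1 and R on the −x side, so R = (-34.10, 0.000). Since A1 is tangent to DR there, FR ⟂ DR, so F = R + (0, -12.1) = (-34.10, -12.10). Since FC ⟂ CS (tangency), |FS| = √(12.1² + 25.1²) = 27.86 regardless of where C sits on A1. So S lies on both circle(D, 49.76) and circle(F, 27.86); the below-DR intersection is S = (-30.04, -39.67). C is the foot of the tangent from S: C = (-44.12, -18.89).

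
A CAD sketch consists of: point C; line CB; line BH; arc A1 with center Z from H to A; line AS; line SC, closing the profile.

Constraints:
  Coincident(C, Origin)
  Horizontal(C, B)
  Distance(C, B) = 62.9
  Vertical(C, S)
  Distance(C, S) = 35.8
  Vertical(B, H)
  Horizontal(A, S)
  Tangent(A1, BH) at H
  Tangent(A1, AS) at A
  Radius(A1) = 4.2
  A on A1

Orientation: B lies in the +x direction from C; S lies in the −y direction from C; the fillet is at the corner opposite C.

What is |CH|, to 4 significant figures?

70.39

C is at the origin; CB is horizontal with |CB| = 62.9 and B on the +x side, so B = (62.90, 0.000). C and S share the same x with |CS| = 35.8 and S on the −y side, so S = (0.000, -35.80). The virtual corner opposite C is at (62.90, -35.80). Since A1 is tangent to BH there, ZH ⟂ BH and the tangent condition forces ZA to be normal to AS, with radius 4.2, so the center Z sits 4.2 in from both sides at Z = (58.70, -31.60). That places the tangent points at H = (62.90, -31.60) on BH and A = (58.70, -35.80) on AS. Then |CH| = |H − C| = 70.39.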